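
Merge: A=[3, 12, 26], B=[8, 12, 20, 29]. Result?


Compare heads, take smaller each step.
Merged: [3, 8, 12, 12, 20, 26, 29]


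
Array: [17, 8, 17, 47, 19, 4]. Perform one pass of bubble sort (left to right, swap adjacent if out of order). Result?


After one pass: [8, 17, 17, 19, 4, 47]


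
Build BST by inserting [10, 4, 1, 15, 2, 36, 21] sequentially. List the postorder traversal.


Root = 10; build tree by BST insertion.
Postorder traversal: [2, 1, 4, 21, 36, 15, 10]


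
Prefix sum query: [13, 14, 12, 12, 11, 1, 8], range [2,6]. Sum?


Prefix sums: [0, 13, 27, 39, 51, 62, 63, 71]
Sum[2..6] = prefix[7] - prefix[2] = 71 - 27 = 44


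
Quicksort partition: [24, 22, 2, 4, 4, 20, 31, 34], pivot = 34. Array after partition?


Elements <= 34 go left of pivot.
Result: [24, 22, 2, 4, 4, 20, 31, 34], pivot at index 7


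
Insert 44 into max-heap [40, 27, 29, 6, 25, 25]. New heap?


Append 44: [40, 27, 29, 6, 25, 25, 44]
Bubble up: swap idx 6(44) with idx 2(29); swap idx 2(44) with idx 0(40)
Result: [44, 27, 40, 6, 25, 25, 29]


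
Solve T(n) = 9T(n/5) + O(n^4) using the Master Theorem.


a=9, b=5, c=4. log_5(9)=1.365 < c=4. Case 3: O(n^c) = O(n^4)
Complexity: O(n^4)


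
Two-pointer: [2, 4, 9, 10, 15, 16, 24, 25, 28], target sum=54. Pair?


Two pointers: lo=0, hi=8
No pair sums to 54


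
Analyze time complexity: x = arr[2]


Analysis: constant-time operation, no loop
Complexity: O(1)


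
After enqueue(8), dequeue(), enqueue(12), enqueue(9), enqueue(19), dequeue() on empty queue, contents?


enqueue(8) -> [8]
dequeue() returns 8 -> []
enqueue(12) -> [12]
enqueue(9) -> [12, 9]
enqueue(19) -> [12, 9, 19]
dequeue() returns 12 -> [9, 19]
Final queue (front to back): [9, 19]


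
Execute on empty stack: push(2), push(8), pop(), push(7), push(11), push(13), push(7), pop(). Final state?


push(2) -> [2]
push(8) -> [2, 8]
pop() returns 8 -> [2]
push(7) -> [2, 7]
push(11) -> [2, 7, 11]
push(13) -> [2, 7, 11, 13]
push(7) -> [2, 7, 11, 13, 7]
pop() returns 7 -> [2, 7, 11, 13]
Final stack (bottom to top): [2, 7, 11, 13]


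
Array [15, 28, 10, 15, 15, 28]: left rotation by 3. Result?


Left rotate by 3: [15, 15, 28, 15, 28, 10]


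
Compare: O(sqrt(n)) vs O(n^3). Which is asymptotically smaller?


sublinear grows slower than cubic
O(sqrt(n)) is asymptotically smaller; O(n^3) grows faster


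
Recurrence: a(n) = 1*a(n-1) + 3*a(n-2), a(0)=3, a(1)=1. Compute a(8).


Build bottom-up:
...a(6)=211, a(7)=457, a(8)=1*457+3*211=1090


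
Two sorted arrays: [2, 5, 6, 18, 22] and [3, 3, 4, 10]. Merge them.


Compare heads, take smaller each step.
Merged: [2, 3, 3, 4, 5, 6, 10, 18, 22]


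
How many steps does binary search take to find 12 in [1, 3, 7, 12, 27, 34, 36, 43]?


Search for 12:
[0,7] mid=3 arr[3]=12
Total: 1 comparisons


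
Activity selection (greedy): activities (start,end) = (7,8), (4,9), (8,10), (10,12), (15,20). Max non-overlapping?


Greedy: pick earliest-ending, then skip overlaps.
Selected (4 activities): [(7, 8), (8, 10), (10, 12), (15, 20)]


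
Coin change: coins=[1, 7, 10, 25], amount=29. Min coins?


dp[0]=0; dp[i]=1+min(dp[i-c] for c in coins)
...dp[24]=3, dp[25]=1, dp[26]=2, dp[27]=3, dp[28]=4, dp[29]=5
Minimum coins for 29 = 5


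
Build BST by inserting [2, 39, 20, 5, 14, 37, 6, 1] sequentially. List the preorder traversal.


Root = 2; build tree by BST insertion.
Preorder traversal: [2, 1, 39, 20, 5, 14, 6, 37]


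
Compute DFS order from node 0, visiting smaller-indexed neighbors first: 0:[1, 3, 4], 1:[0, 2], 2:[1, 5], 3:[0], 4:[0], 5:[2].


DFS stack-based: start with [0]
Visit order: [0, 1, 2, 5, 3, 4]


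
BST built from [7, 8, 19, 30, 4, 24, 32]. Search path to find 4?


BST root = 7
Search for 4: compare at each node
Path: [7, 4]


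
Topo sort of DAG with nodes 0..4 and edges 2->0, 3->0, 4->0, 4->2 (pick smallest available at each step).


Kahn's algorithm, process smallest node first
Order: [1, 3, 4, 2, 0]


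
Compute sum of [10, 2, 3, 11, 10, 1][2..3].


Prefix sums: [0, 10, 12, 15, 26, 36, 37]
Sum[2..3] = prefix[4] - prefix[2] = 26 - 12 = 14


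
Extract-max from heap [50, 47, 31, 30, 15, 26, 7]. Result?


Max = 50
Replace root with last, heapify down
Resulting heap: [47, 30, 31, 7, 15, 26]


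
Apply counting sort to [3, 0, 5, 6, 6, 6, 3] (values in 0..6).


Count array: [1, 0, 0, 2, 0, 1, 3]
Reconstruct: [0, 3, 3, 5, 6, 6, 6]


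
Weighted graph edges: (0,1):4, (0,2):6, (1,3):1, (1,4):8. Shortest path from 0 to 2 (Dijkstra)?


Dijkstra from 0:
Distances: {0: 0, 1: 4, 2: 6, 3: 5, 4: 12}
Shortest distance to 2 = 6, path = [0, 2]


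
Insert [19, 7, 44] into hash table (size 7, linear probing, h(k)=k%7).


Insertions: 19->slot 5; 7->slot 0; 44->slot 2
Table: [7, None, 44, None, None, 19, None]


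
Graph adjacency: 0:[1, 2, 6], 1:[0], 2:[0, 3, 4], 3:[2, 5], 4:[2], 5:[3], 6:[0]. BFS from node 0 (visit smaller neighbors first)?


BFS queue: start with [0]
Visit order: [0, 1, 2, 6, 3, 4, 5]


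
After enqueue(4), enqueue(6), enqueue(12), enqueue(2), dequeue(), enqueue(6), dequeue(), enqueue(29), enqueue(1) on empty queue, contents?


enqueue(4) -> [4]
enqueue(6) -> [4, 6]
enqueue(12) -> [4, 6, 12]
enqueue(2) -> [4, 6, 12, 2]
dequeue() returns 4 -> [6, 12, 2]
enqueue(6) -> [6, 12, 2, 6]
dequeue() returns 6 -> [12, 2, 6]
enqueue(29) -> [12, 2, 6, 29]
enqueue(1) -> [12, 2, 6, 29, 1]
Final queue (front to back): [12, 2, 6, 29, 1]


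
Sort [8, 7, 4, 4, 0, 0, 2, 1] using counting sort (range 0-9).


Count array: [2, 1, 1, 0, 2, 0, 0, 1, 1, 0]
Reconstruct: [0, 0, 1, 2, 4, 4, 7, 8]


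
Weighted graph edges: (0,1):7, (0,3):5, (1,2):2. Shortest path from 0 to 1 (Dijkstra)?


Dijkstra from 0:
Distances: {0: 0, 1: 7, 2: 9, 3: 5}
Shortest distance to 1 = 7, path = [0, 1]


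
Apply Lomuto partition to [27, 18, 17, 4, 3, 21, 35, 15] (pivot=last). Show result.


Elements <= 15 go left of pivot.
Result: [4, 3, 15, 27, 18, 21, 35, 17], pivot at index 2


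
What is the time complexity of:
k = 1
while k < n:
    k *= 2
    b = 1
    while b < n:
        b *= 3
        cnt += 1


Per nesting level: O(log n) * O(log n) = O((log n)^2)
Complexity: O((log n)^2)


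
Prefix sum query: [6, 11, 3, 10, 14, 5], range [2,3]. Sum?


Prefix sums: [0, 6, 17, 20, 30, 44, 49]
Sum[2..3] = prefix[4] - prefix[2] = 30 - 17 = 13


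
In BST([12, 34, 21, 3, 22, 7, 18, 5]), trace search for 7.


BST root = 12
Search for 7: compare at each node
Path: [12, 3, 7]


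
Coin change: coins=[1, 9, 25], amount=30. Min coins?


dp[0]=0; dp[i]=1+min(dp[i-c] for c in coins)
...dp[25]=1, dp[26]=2, dp[27]=3, dp[28]=4, dp[29]=5, dp[30]=6
Minimum coins for 30 = 6


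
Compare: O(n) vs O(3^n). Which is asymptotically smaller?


linear grows slower than exponential (base 3)
O(n) is asymptotically smaller; O(3^n) grows faster


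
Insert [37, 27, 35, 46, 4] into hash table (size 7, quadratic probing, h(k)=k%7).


Insertions: 37->slot 2; 27->slot 6; 35->slot 0; 46->slot 4; 4->slot 5
Table: [35, None, 37, None, 46, 4, 27]


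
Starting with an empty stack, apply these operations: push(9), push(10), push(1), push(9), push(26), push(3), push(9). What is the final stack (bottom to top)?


push(9) -> [9]
push(10) -> [9, 10]
push(1) -> [9, 10, 1]
push(9) -> [9, 10, 1, 9]
push(26) -> [9, 10, 1, 9, 26]
push(3) -> [9, 10, 1, 9, 26, 3]
push(9) -> [9, 10, 1, 9, 26, 3, 9]
Final stack (bottom to top): [9, 10, 1, 9, 26, 3, 9]


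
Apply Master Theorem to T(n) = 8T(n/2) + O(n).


a=8, b=2, c=1. log_2(8)=3 > c=1. Case 1: O(n^log_b(a)) = O(n^3)
Complexity: O(n^3)


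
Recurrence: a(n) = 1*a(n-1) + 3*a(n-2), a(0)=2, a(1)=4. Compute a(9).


Build bottom-up:
...a(7)=628, a(8)=1450, a(9)=1*1450+3*628=3334


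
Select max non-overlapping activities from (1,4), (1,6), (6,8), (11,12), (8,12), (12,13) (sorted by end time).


Greedy: pick earliest-ending, then skip overlaps.
Selected (4 activities): [(1, 4), (6, 8), (11, 12), (12, 13)]


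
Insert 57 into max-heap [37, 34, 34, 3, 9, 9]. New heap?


Append 57: [37, 34, 34, 3, 9, 9, 57]
Bubble up: swap idx 6(57) with idx 2(34); swap idx 2(57) with idx 0(37)
Result: [57, 34, 37, 3, 9, 9, 34]


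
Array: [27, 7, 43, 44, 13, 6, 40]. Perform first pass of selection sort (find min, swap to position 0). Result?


After one pass: [6, 7, 43, 44, 13, 27, 40]


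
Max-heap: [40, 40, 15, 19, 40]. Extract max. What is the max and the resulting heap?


Max = 40
Replace root with last, heapify down
Resulting heap: [40, 40, 15, 19]


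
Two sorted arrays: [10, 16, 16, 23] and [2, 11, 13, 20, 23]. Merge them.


Compare heads, take smaller each step.
Merged: [2, 10, 11, 13, 16, 16, 20, 23, 23]


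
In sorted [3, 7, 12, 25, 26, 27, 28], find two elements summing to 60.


Two pointers: lo=0, hi=6
No pair sums to 60


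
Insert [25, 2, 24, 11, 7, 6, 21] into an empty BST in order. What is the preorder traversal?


Root = 25; build tree by BST insertion.
Preorder traversal: [25, 2, 24, 11, 7, 6, 21]


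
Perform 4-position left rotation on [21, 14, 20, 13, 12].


Left rotate by 4: [12, 21, 14, 20, 13]


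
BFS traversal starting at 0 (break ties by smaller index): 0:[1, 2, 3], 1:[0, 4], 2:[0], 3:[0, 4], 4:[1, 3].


BFS queue: start with [0]
Visit order: [0, 1, 2, 3, 4]


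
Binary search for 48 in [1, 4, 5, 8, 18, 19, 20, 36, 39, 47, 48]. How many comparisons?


Search for 48:
[0,10] mid=5 arr[5]=19
[6,10] mid=8 arr[8]=39
[9,10] mid=9 arr[9]=47
[10,10] mid=10 arr[10]=48
Total: 4 comparisons


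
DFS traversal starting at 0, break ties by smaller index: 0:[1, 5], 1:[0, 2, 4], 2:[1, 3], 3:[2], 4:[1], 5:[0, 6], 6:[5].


DFS stack-based: start with [0]
Visit order: [0, 1, 2, 3, 4, 5, 6]


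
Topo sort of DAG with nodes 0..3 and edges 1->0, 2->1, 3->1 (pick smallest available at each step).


Kahn's algorithm, process smallest node first
Order: [2, 3, 1, 0]


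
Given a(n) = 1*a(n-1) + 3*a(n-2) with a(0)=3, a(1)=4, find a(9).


Build bottom-up:
...a(7)=748, a(8)=1741, a(9)=1*1741+3*748=3985


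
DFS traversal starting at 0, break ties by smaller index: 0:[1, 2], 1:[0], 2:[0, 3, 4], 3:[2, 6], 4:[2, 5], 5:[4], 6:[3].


DFS stack-based: start with [0]
Visit order: [0, 1, 2, 3, 6, 4, 5]


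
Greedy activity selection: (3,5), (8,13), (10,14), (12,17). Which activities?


Greedy: pick earliest-ending, then skip overlaps.
Selected (2 activities): [(3, 5), (8, 13)]


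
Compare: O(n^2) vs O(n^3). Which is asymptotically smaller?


quadratic grows slower than cubic
O(n^2) is asymptotically smaller; O(n^3) grows faster


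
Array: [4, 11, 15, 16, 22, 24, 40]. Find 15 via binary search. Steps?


Search for 15:
[0,6] mid=3 arr[3]=16
[0,2] mid=1 arr[1]=11
[2,2] mid=2 arr[2]=15
Total: 3 comparisons


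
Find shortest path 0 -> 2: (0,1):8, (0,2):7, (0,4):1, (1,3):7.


Dijkstra from 0:
Distances: {0: 0, 1: 8, 2: 7, 3: 15, 4: 1}
Shortest distance to 2 = 7, path = [0, 2]


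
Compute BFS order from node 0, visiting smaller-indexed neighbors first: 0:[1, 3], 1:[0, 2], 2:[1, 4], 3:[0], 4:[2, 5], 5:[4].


BFS queue: start with [0]
Visit order: [0, 1, 3, 2, 4, 5]


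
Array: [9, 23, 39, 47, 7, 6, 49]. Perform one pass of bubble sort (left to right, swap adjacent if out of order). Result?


After one pass: [9, 23, 39, 7, 6, 47, 49]


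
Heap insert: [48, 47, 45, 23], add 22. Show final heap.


Append 22: [48, 47, 45, 23, 22]
Bubble up: no swaps needed
Result: [48, 47, 45, 23, 22]


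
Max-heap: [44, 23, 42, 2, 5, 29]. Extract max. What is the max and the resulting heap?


Max = 44
Replace root with last, heapify down
Resulting heap: [42, 23, 29, 2, 5]


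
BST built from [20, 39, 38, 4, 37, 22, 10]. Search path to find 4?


BST root = 20
Search for 4: compare at each node
Path: [20, 4]


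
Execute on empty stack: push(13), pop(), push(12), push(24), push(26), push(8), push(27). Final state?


push(13) -> [13]
pop() returns 13 -> []
push(12) -> [12]
push(24) -> [12, 24]
push(26) -> [12, 24, 26]
push(8) -> [12, 24, 26, 8]
push(27) -> [12, 24, 26, 8, 27]
Final stack (bottom to top): [12, 24, 26, 8, 27]


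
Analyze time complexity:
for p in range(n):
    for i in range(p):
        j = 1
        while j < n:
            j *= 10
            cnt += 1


Per nesting level: O(n) * O(n) [triangular over p] * O(log n) = O(n^2 log n)
Complexity: O(n^2 log n)


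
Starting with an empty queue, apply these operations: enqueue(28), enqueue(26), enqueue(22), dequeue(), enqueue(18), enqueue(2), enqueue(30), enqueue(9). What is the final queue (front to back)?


enqueue(28) -> [28]
enqueue(26) -> [28, 26]
enqueue(22) -> [28, 26, 22]
dequeue() returns 28 -> [26, 22]
enqueue(18) -> [26, 22, 18]
enqueue(2) -> [26, 22, 18, 2]
enqueue(30) -> [26, 22, 18, 2, 30]
enqueue(9) -> [26, 22, 18, 2, 30, 9]
Final queue (front to back): [26, 22, 18, 2, 30, 9]


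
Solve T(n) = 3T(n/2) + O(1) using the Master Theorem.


a=3, b=2, c=0. log_2(3)=1.585 > c=0. Case 1: O(n^log_b(a)) = O(n^1.585)
Complexity: O(n^1.585)


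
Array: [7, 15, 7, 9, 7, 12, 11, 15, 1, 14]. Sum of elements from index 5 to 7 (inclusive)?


Prefix sums: [0, 7, 22, 29, 38, 45, 57, 68, 83, 84, 98]
Sum[5..7] = prefix[8] - prefix[5] = 83 - 45 = 38


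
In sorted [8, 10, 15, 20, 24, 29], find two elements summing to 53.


Two pointers: lo=0, hi=5
Found pair: (24, 29) summing to 53


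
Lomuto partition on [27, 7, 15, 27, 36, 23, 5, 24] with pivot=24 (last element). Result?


Elements <= 24 go left of pivot.
Result: [7, 15, 23, 5, 24, 27, 27, 36], pivot at index 4


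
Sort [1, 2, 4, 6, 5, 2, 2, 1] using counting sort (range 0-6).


Count array: [0, 2, 3, 0, 1, 1, 1]
Reconstruct: [1, 1, 2, 2, 2, 4, 5, 6]


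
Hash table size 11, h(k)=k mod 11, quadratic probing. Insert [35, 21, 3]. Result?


Insertions: 35->slot 2; 21->slot 10; 3->slot 3
Table: [None, None, 35, 3, None, None, None, None, None, None, 21]


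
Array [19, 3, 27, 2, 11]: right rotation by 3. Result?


Right rotate by 3: [27, 2, 11, 19, 3]


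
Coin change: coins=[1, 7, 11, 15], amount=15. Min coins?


dp[0]=0; dp[i]=1+min(dp[i-c] for c in coins)
...dp[10]=4, dp[11]=1, dp[12]=2, dp[13]=3, dp[14]=2, dp[15]=1
Minimum coins for 15 = 1


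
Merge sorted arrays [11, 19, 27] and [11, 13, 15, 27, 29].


Compare heads, take smaller each step.
Merged: [11, 11, 13, 15, 19, 27, 27, 29]


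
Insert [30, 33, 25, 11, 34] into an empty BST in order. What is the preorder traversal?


Root = 30; build tree by BST insertion.
Preorder traversal: [30, 25, 11, 33, 34]


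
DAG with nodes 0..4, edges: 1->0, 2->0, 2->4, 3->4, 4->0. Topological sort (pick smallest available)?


Kahn's algorithm, process smallest node first
Order: [1, 2, 3, 4, 0]


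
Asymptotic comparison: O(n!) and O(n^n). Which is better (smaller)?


factorial grows slower than n^n
O(n!) is asymptotically smaller; O(n^n) grows faster


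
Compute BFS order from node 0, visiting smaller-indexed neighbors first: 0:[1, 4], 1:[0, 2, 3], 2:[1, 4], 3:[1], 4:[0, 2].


BFS queue: start with [0]
Visit order: [0, 1, 4, 2, 3]


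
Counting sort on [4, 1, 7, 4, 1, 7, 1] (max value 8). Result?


Count array: [0, 3, 0, 0, 2, 0, 0, 2, 0]
Reconstruct: [1, 1, 1, 4, 4, 7, 7]


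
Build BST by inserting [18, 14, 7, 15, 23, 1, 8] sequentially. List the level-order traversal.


Root = 18; build tree by BST insertion.
Level-Order traversal: [18, 14, 23, 7, 15, 1, 8]


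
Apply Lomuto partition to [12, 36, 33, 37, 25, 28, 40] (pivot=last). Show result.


Elements <= 40 go left of pivot.
Result: [12, 36, 33, 37, 25, 28, 40], pivot at index 6


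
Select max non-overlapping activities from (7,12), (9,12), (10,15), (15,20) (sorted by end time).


Greedy: pick earliest-ending, then skip overlaps.
Selected (2 activities): [(7, 12), (15, 20)]


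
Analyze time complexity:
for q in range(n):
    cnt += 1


Per nesting level: O(n) = O(n)
Complexity: O(n)


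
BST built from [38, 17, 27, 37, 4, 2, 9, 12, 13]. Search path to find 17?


BST root = 38
Search for 17: compare at each node
Path: [38, 17]


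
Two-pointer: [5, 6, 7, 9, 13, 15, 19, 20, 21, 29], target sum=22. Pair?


Two pointers: lo=0, hi=9
Found pair: (7, 15) summing to 22


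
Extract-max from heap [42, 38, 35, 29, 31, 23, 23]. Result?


Max = 42
Replace root with last, heapify down
Resulting heap: [38, 31, 35, 29, 23, 23]


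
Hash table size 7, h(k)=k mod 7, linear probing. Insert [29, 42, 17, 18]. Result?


Insertions: 29->slot 1; 42->slot 0; 17->slot 3; 18->slot 4
Table: [42, 29, None, 17, 18, None, None]


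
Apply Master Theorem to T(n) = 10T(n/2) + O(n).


a=10, b=2, c=1. log_2(10)=3.322 > c=1. Case 1: O(n^log_b(a)) = O(n^3.322)
Complexity: O(n^3.322)


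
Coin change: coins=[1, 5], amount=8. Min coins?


dp[0]=0; dp[i]=1+min(dp[i-c] for c in coins)
...dp[3]=3, dp[4]=4, dp[5]=1, dp[6]=2, dp[7]=3, dp[8]=4
Minimum coins for 8 = 4


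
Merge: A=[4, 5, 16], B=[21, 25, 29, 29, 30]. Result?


Compare heads, take smaller each step.
Merged: [4, 5, 16, 21, 25, 29, 29, 30]


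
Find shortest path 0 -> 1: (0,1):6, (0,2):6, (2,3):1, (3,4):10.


Dijkstra from 0:
Distances: {0: 0, 1: 6, 2: 6, 3: 7, 4: 17}
Shortest distance to 1 = 6, path = [0, 1]


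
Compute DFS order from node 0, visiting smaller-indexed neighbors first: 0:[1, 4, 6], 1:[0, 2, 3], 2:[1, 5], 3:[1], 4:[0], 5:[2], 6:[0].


DFS stack-based: start with [0]
Visit order: [0, 1, 2, 5, 3, 4, 6]


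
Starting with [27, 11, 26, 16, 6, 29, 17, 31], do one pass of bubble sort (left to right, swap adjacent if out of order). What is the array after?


After one pass: [11, 26, 16, 6, 27, 17, 29, 31]


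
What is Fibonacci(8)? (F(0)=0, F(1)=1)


F(n)=F(n-1)+F(n-2)
...F(6)=8, F(7)=13, F(8)=21


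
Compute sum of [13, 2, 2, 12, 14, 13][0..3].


Prefix sums: [0, 13, 15, 17, 29, 43, 56]
Sum[0..3] = prefix[4] - prefix[0] = 29 - 0 = 29


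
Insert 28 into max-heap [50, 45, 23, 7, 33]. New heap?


Append 28: [50, 45, 23, 7, 33, 28]
Bubble up: swap idx 5(28) with idx 2(23)
Result: [50, 45, 28, 7, 33, 23]


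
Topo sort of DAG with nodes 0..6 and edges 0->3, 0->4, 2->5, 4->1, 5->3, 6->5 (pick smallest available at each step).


Kahn's algorithm, process smallest node first
Order: [0, 2, 4, 1, 6, 5, 3]


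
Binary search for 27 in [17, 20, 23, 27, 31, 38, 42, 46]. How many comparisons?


Search for 27:
[0,7] mid=3 arr[3]=27
Total: 1 comparisons


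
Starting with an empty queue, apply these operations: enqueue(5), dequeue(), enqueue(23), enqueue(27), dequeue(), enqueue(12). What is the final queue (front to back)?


enqueue(5) -> [5]
dequeue() returns 5 -> []
enqueue(23) -> [23]
enqueue(27) -> [23, 27]
dequeue() returns 23 -> [27]
enqueue(12) -> [27, 12]
Final queue (front to back): [27, 12]


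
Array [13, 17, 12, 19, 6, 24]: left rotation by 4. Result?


Left rotate by 4: [6, 24, 13, 17, 12, 19]


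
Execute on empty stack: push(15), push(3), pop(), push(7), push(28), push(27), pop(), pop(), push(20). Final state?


push(15) -> [15]
push(3) -> [15, 3]
pop() returns 3 -> [15]
push(7) -> [15, 7]
push(28) -> [15, 7, 28]
push(27) -> [15, 7, 28, 27]
pop() returns 27 -> [15, 7, 28]
pop() returns 28 -> [15, 7]
push(20) -> [15, 7, 20]
Final stack (bottom to top): [15, 7, 20]


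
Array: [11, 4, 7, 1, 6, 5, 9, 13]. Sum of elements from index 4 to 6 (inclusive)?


Prefix sums: [0, 11, 15, 22, 23, 29, 34, 43, 56]
Sum[4..6] = prefix[7] - prefix[4] = 43 - 23 = 20


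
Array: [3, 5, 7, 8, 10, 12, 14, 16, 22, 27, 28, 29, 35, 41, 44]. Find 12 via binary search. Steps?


Search for 12:
[0,14] mid=7 arr[7]=16
[0,6] mid=3 arr[3]=8
[4,6] mid=5 arr[5]=12
Total: 3 comparisons


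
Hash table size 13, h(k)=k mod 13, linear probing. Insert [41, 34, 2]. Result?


Insertions: 41->slot 2; 34->slot 8; 2->slot 3
Table: [None, None, 41, 2, None, None, None, None, 34, None, None, None, None]


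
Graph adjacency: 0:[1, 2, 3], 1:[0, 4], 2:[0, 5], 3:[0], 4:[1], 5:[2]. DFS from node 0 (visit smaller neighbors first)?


DFS stack-based: start with [0]
Visit order: [0, 1, 4, 2, 5, 3]


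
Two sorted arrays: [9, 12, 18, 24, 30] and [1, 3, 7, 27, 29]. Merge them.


Compare heads, take smaller each step.
Merged: [1, 3, 7, 9, 12, 18, 24, 27, 29, 30]


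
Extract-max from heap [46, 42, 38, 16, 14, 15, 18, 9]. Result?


Max = 46
Replace root with last, heapify down
Resulting heap: [42, 16, 38, 9, 14, 15, 18]


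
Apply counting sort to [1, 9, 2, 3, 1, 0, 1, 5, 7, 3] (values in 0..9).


Count array: [1, 3, 1, 2, 0, 1, 0, 1, 0, 1]
Reconstruct: [0, 1, 1, 1, 2, 3, 3, 5, 7, 9]


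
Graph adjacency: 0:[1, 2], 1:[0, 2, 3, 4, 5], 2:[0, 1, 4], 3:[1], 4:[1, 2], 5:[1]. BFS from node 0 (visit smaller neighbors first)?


BFS queue: start with [0]
Visit order: [0, 1, 2, 3, 4, 5]


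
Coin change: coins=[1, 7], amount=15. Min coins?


dp[0]=0; dp[i]=1+min(dp[i-c] for c in coins)
...dp[10]=4, dp[11]=5, dp[12]=6, dp[13]=7, dp[14]=2, dp[15]=3
Minimum coins for 15 = 3


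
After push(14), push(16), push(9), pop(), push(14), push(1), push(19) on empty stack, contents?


push(14) -> [14]
push(16) -> [14, 16]
push(9) -> [14, 16, 9]
pop() returns 9 -> [14, 16]
push(14) -> [14, 16, 14]
push(1) -> [14, 16, 14, 1]
push(19) -> [14, 16, 14, 1, 19]
Final stack (bottom to top): [14, 16, 14, 1, 19]


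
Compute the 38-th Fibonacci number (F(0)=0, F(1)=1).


F(n)=F(n-1)+F(n-2)
...F(36)=14930352, F(37)=24157817, F(38)=39088169


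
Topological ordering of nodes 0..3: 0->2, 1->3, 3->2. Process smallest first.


Kahn's algorithm, process smallest node first
Order: [0, 1, 3, 2]


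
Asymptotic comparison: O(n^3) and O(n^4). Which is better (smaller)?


cubic grows slower than quartic
O(n^3) is asymptotically smaller; O(n^4) grows faster


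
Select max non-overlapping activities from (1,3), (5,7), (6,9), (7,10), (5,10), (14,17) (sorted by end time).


Greedy: pick earliest-ending, then skip overlaps.
Selected (4 activities): [(1, 3), (5, 7), (7, 10), (14, 17)]


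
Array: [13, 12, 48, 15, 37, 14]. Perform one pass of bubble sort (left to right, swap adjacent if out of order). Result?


After one pass: [12, 13, 15, 37, 14, 48]


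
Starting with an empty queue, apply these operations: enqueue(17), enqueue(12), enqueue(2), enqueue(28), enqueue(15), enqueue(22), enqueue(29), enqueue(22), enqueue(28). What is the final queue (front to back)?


enqueue(17) -> [17]
enqueue(12) -> [17, 12]
enqueue(2) -> [17, 12, 2]
enqueue(28) -> [17, 12, 2, 28]
enqueue(15) -> [17, 12, 2, 28, 15]
enqueue(22) -> [17, 12, 2, 28, 15, 22]
enqueue(29) -> [17, 12, 2, 28, 15, 22, 29]
enqueue(22) -> [17, 12, 2, 28, 15, 22, 29, 22]
enqueue(28) -> [17, 12, 2, 28, 15, 22, 29, 22, 28]
Final queue (front to back): [17, 12, 2, 28, 15, 22, 29, 22, 28]


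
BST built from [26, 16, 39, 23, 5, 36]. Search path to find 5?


BST root = 26
Search for 5: compare at each node
Path: [26, 16, 5]


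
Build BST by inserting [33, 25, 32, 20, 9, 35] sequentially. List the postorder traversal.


Root = 33; build tree by BST insertion.
Postorder traversal: [9, 20, 32, 25, 35, 33]


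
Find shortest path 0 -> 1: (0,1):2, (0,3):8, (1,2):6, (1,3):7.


Dijkstra from 0:
Distances: {0: 0, 1: 2, 2: 8, 3: 8}
Shortest distance to 1 = 2, path = [0, 1]


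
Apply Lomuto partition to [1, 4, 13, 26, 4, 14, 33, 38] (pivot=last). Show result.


Elements <= 38 go left of pivot.
Result: [1, 4, 13, 26, 4, 14, 33, 38], pivot at index 7


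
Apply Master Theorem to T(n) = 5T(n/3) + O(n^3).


a=5, b=3, c=3. log_3(5)=1.465 < c=3. Case 3: O(n^c) = O(n^3)
Complexity: O(n^3)


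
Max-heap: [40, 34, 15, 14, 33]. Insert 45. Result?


Append 45: [40, 34, 15, 14, 33, 45]
Bubble up: swap idx 5(45) with idx 2(15); swap idx 2(45) with idx 0(40)
Result: [45, 34, 40, 14, 33, 15]


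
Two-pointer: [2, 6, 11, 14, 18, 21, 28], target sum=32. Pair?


Two pointers: lo=0, hi=6
Found pair: (11, 21) summing to 32


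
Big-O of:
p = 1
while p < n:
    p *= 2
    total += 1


Per nesting level: O(log n) = O(log n)
Complexity: O(log n)


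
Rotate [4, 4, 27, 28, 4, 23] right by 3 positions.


Right rotate by 3: [28, 4, 23, 4, 4, 27]


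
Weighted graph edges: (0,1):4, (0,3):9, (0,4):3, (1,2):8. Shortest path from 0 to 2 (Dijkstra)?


Dijkstra from 0:
Distances: {0: 0, 1: 4, 2: 12, 3: 9, 4: 3}
Shortest distance to 2 = 12, path = [0, 1, 2]


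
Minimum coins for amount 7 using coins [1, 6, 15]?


dp[0]=0; dp[i]=1+min(dp[i-c] for c in coins)
...dp[2]=2, dp[3]=3, dp[4]=4, dp[5]=5, dp[6]=1, dp[7]=2
Minimum coins for 7 = 2


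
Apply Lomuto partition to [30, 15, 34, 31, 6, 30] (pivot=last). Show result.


Elements <= 30 go left of pivot.
Result: [30, 15, 6, 30, 34, 31], pivot at index 3


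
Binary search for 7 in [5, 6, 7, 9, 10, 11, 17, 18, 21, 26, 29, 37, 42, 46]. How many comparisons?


Search for 7:
[0,13] mid=6 arr[6]=17
[0,5] mid=2 arr[2]=7
Total: 2 comparisons


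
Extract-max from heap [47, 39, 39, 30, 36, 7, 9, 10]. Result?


Max = 47
Replace root with last, heapify down
Resulting heap: [39, 36, 39, 30, 10, 7, 9]


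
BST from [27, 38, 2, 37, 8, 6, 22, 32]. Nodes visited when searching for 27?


BST root = 27
Search for 27: compare at each node
Path: [27]


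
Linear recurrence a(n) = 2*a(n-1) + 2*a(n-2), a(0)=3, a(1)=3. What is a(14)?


Build bottom-up:
...a(12)=259392, a(13)=708672, a(14)=2*708672+2*259392=1936128


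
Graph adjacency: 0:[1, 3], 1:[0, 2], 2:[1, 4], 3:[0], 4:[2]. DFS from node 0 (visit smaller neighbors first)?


DFS stack-based: start with [0]
Visit order: [0, 1, 2, 4, 3]


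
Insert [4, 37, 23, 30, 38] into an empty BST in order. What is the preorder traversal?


Root = 4; build tree by BST insertion.
Preorder traversal: [4, 37, 23, 30, 38]


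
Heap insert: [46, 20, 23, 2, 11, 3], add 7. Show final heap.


Append 7: [46, 20, 23, 2, 11, 3, 7]
Bubble up: no swaps needed
Result: [46, 20, 23, 2, 11, 3, 7]


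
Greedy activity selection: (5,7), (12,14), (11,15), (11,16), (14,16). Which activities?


Greedy: pick earliest-ending, then skip overlaps.
Selected (3 activities): [(5, 7), (12, 14), (14, 16)]


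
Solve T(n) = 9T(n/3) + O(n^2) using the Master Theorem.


a=9, b=3, c=2. log_3(9)=2 = c=2. Case 2: O(n^c log n) = O(n^2 log n)
Complexity: O(n^2 log n)


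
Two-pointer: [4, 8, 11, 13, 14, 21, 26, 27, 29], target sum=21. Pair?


Two pointers: lo=0, hi=8
Found pair: (8, 13) summing to 21


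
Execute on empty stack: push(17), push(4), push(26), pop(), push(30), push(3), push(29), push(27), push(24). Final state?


push(17) -> [17]
push(4) -> [17, 4]
push(26) -> [17, 4, 26]
pop() returns 26 -> [17, 4]
push(30) -> [17, 4, 30]
push(3) -> [17, 4, 30, 3]
push(29) -> [17, 4, 30, 3, 29]
push(27) -> [17, 4, 30, 3, 29, 27]
push(24) -> [17, 4, 30, 3, 29, 27, 24]
Final stack (bottom to top): [17, 4, 30, 3, 29, 27, 24]


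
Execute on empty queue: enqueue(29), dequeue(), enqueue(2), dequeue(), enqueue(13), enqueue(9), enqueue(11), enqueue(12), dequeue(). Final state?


enqueue(29) -> [29]
dequeue() returns 29 -> []
enqueue(2) -> [2]
dequeue() returns 2 -> []
enqueue(13) -> [13]
enqueue(9) -> [13, 9]
enqueue(11) -> [13, 9, 11]
enqueue(12) -> [13, 9, 11, 12]
dequeue() returns 13 -> [9, 11, 12]
Final queue (front to back): [9, 11, 12]


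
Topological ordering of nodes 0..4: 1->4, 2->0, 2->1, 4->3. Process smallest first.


Kahn's algorithm, process smallest node first
Order: [2, 0, 1, 4, 3]


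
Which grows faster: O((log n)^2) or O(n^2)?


polylogarithmic grows slower than quadratic
O((log n)^2) is asymptotically smaller; O(n^2) grows faster


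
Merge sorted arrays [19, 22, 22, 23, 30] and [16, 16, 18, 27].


Compare heads, take smaller each step.
Merged: [16, 16, 18, 19, 22, 22, 23, 27, 30]


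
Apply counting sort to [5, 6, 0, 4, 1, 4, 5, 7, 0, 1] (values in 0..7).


Count array: [2, 2, 0, 0, 2, 2, 1, 1]
Reconstruct: [0, 0, 1, 1, 4, 4, 5, 5, 6, 7]


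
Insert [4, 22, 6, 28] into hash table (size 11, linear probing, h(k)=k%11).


Insertions: 4->slot 4; 22->slot 0; 6->slot 6; 28->slot 7
Table: [22, None, None, None, 4, None, 6, 28, None, None, None]


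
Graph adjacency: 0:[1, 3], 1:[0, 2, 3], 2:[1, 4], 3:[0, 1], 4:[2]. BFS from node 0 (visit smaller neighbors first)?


BFS queue: start with [0]
Visit order: [0, 1, 3, 2, 4]


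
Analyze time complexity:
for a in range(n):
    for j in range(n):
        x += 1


Per nesting level: O(n) * O(n) = O(n^2)
Complexity: O(n^2)


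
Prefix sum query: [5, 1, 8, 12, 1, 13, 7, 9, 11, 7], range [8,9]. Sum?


Prefix sums: [0, 5, 6, 14, 26, 27, 40, 47, 56, 67, 74]
Sum[8..9] = prefix[10] - prefix[8] = 74 - 56 = 18


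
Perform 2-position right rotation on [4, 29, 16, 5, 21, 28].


Right rotate by 2: [21, 28, 4, 29, 16, 5]


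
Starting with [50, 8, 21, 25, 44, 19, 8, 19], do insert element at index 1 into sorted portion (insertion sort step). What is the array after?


After one pass: [8, 50, 21, 25, 44, 19, 8, 19]


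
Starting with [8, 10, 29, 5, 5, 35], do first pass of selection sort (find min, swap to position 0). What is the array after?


After one pass: [5, 10, 29, 8, 5, 35]


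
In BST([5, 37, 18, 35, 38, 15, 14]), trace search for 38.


BST root = 5
Search for 38: compare at each node
Path: [5, 37, 38]


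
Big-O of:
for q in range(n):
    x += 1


Per nesting level: O(n) = O(n)
Complexity: O(n)


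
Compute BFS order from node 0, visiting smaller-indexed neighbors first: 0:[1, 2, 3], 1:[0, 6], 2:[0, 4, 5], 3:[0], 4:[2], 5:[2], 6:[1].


BFS queue: start with [0]
Visit order: [0, 1, 2, 3, 6, 4, 5]


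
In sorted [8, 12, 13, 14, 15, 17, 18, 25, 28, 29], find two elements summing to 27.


Two pointers: lo=0, hi=9
Found pair: (12, 15) summing to 27


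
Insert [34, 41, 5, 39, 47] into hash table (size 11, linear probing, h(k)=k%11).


Insertions: 34->slot 1; 41->slot 8; 5->slot 5; 39->slot 6; 47->slot 3
Table: [None, 34, None, 47, None, 5, 39, None, 41, None, None]


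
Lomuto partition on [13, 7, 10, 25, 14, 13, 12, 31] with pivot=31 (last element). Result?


Elements <= 31 go left of pivot.
Result: [13, 7, 10, 25, 14, 13, 12, 31], pivot at index 7


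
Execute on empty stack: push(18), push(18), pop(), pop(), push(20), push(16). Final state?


push(18) -> [18]
push(18) -> [18, 18]
pop() returns 18 -> [18]
pop() returns 18 -> []
push(20) -> [20]
push(16) -> [20, 16]
Final stack (bottom to top): [20, 16]


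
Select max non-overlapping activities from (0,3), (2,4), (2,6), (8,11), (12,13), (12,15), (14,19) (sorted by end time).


Greedy: pick earliest-ending, then skip overlaps.
Selected (4 activities): [(0, 3), (8, 11), (12, 13), (14, 19)]


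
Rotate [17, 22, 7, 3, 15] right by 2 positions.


Right rotate by 2: [3, 15, 17, 22, 7]


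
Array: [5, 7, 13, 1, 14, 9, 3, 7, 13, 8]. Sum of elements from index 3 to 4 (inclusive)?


Prefix sums: [0, 5, 12, 25, 26, 40, 49, 52, 59, 72, 80]
Sum[3..4] = prefix[5] - prefix[3] = 40 - 25 = 15


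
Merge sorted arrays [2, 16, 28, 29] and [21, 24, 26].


Compare heads, take smaller each step.
Merged: [2, 16, 21, 24, 26, 28, 29]


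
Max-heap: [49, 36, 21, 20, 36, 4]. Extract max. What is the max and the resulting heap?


Max = 49
Replace root with last, heapify down
Resulting heap: [36, 36, 21, 20, 4]


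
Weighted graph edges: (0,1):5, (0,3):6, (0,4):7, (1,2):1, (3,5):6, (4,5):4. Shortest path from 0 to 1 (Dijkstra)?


Dijkstra from 0:
Distances: {0: 0, 1: 5, 2: 6, 3: 6, 4: 7, 5: 11}
Shortest distance to 1 = 5, path = [0, 1]


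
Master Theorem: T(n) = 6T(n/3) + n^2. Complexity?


a=6, b=3, c=2. log_3(6)=1.631 < c=2. Case 3: O(n^c) = O(n^2)
Complexity: O(n^2)


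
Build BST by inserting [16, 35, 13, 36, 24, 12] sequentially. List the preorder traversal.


Root = 16; build tree by BST insertion.
Preorder traversal: [16, 13, 12, 35, 24, 36]


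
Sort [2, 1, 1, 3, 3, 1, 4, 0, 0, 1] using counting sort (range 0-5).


Count array: [2, 4, 1, 2, 1, 0]
Reconstruct: [0, 0, 1, 1, 1, 1, 2, 3, 3, 4]


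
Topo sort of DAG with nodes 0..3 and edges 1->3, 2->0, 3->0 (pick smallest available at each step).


Kahn's algorithm, process smallest node first
Order: [1, 2, 3, 0]


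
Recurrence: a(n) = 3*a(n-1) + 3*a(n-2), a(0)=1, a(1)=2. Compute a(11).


Build bottom-up:
...a(9)=98577, a(10)=373734, a(11)=3*373734+3*98577=1416933


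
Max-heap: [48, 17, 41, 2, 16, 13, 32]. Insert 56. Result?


Append 56: [48, 17, 41, 2, 16, 13, 32, 56]
Bubble up: swap idx 7(56) with idx 3(2); swap idx 3(56) with idx 1(17); swap idx 1(56) with idx 0(48)
Result: [56, 48, 41, 17, 16, 13, 32, 2]


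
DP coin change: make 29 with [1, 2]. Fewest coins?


dp[0]=0; dp[i]=1+min(dp[i-c] for c in coins)
...dp[24]=12, dp[25]=13, dp[26]=13, dp[27]=14, dp[28]=14, dp[29]=15
Minimum coins for 29 = 15


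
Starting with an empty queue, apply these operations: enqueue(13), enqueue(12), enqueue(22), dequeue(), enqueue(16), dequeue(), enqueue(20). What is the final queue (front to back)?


enqueue(13) -> [13]
enqueue(12) -> [13, 12]
enqueue(22) -> [13, 12, 22]
dequeue() returns 13 -> [12, 22]
enqueue(16) -> [12, 22, 16]
dequeue() returns 12 -> [22, 16]
enqueue(20) -> [22, 16, 20]
Final queue (front to back): [22, 16, 20]


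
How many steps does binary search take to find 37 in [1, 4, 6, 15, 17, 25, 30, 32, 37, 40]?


Search for 37:
[0,9] mid=4 arr[4]=17
[5,9] mid=7 arr[7]=32
[8,9] mid=8 arr[8]=37
Total: 3 comparisons


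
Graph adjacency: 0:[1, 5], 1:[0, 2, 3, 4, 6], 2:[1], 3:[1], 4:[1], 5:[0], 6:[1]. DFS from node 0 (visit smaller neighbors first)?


DFS stack-based: start with [0]
Visit order: [0, 1, 2, 3, 4, 6, 5]


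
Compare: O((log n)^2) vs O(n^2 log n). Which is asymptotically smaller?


polylogarithmic grows slower than n^2 log n
O((log n)^2) is asymptotically smaller; O(n^2 log n) grows faster


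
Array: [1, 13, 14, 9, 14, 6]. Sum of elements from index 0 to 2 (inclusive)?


Prefix sums: [0, 1, 14, 28, 37, 51, 57]
Sum[0..2] = prefix[3] - prefix[0] = 28 - 0 = 28


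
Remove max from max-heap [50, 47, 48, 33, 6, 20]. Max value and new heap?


Max = 50
Replace root with last, heapify down
Resulting heap: [48, 47, 20, 33, 6]


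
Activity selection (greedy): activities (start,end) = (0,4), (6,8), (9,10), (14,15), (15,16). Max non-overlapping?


Greedy: pick earliest-ending, then skip overlaps.
Selected (5 activities): [(0, 4), (6, 8), (9, 10), (14, 15), (15, 16)]


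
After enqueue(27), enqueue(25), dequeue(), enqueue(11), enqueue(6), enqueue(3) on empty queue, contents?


enqueue(27) -> [27]
enqueue(25) -> [27, 25]
dequeue() returns 27 -> [25]
enqueue(11) -> [25, 11]
enqueue(6) -> [25, 11, 6]
enqueue(3) -> [25, 11, 6, 3]
Final queue (front to back): [25, 11, 6, 3]


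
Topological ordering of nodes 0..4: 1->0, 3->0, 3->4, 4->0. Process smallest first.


Kahn's algorithm, process smallest node first
Order: [1, 2, 3, 4, 0]


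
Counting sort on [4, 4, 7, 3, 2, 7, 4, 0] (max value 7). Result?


Count array: [1, 0, 1, 1, 3, 0, 0, 2]
Reconstruct: [0, 2, 3, 4, 4, 4, 7, 7]


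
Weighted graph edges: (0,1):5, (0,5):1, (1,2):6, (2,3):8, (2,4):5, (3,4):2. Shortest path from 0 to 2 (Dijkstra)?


Dijkstra from 0:
Distances: {0: 0, 1: 5, 2: 11, 3: 18, 4: 16, 5: 1}
Shortest distance to 2 = 11, path = [0, 1, 2]


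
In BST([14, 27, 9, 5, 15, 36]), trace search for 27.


BST root = 14
Search for 27: compare at each node
Path: [14, 27]


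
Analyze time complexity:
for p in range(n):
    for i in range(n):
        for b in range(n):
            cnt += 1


Per nesting level: O(n) * O(n) * O(n) = O(n^3)
Complexity: O(n^3)


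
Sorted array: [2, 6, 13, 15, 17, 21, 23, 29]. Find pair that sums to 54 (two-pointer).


Two pointers: lo=0, hi=7
No pair sums to 54


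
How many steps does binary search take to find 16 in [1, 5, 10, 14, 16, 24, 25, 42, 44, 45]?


Search for 16:
[0,9] mid=4 arr[4]=16
Total: 1 comparisons


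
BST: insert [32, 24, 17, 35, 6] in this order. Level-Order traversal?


Root = 32; build tree by BST insertion.
Level-Order traversal: [32, 24, 35, 17, 6]


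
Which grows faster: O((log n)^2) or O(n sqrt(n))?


polylogarithmic grows slower than n^1.5
O((log n)^2) is asymptotically smaller; O(n sqrt(n)) grows faster


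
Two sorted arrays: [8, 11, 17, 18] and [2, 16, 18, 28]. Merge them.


Compare heads, take smaller each step.
Merged: [2, 8, 11, 16, 17, 18, 18, 28]


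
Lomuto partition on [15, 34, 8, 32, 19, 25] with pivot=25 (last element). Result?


Elements <= 25 go left of pivot.
Result: [15, 8, 19, 25, 34, 32], pivot at index 3


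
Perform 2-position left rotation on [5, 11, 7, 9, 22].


Left rotate by 2: [7, 9, 22, 5, 11]


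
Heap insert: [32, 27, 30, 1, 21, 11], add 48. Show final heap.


Append 48: [32, 27, 30, 1, 21, 11, 48]
Bubble up: swap idx 6(48) with idx 2(30); swap idx 2(48) with idx 0(32)
Result: [48, 27, 32, 1, 21, 11, 30]


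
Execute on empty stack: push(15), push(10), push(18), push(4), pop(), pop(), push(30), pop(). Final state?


push(15) -> [15]
push(10) -> [15, 10]
push(18) -> [15, 10, 18]
push(4) -> [15, 10, 18, 4]
pop() returns 4 -> [15, 10, 18]
pop() returns 18 -> [15, 10]
push(30) -> [15, 10, 30]
pop() returns 30 -> [15, 10]
Final stack (bottom to top): [15, 10]


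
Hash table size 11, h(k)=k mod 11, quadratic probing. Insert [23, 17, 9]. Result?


Insertions: 23->slot 1; 17->slot 6; 9->slot 9
Table: [None, 23, None, None, None, None, 17, None, None, 9, None]


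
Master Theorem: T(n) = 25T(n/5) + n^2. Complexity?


a=25, b=5, c=2. log_5(25)=2 = c=2. Case 2: O(n^c log n) = O(n^2 log n)
Complexity: O(n^2 log n)


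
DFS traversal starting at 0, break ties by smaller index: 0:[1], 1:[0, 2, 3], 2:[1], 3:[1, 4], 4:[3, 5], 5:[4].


DFS stack-based: start with [0]
Visit order: [0, 1, 2, 3, 4, 5]


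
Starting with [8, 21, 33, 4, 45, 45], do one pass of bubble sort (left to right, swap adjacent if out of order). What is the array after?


After one pass: [8, 21, 4, 33, 45, 45]


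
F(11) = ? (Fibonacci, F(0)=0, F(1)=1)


F(n)=F(n-1)+F(n-2)
...F(9)=34, F(10)=55, F(11)=89


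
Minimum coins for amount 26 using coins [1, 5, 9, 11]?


dp[0]=0; dp[i]=1+min(dp[i-c] for c in coins)
...dp[21]=3, dp[22]=2, dp[23]=3, dp[24]=4, dp[25]=3, dp[26]=4
Minimum coins for 26 = 4


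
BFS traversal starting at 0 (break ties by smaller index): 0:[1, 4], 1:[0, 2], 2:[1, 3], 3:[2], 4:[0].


BFS queue: start with [0]
Visit order: [0, 1, 4, 2, 3]


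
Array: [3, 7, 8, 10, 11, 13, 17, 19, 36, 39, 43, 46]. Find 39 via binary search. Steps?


Search for 39:
[0,11] mid=5 arr[5]=13
[6,11] mid=8 arr[8]=36
[9,11] mid=10 arr[10]=43
[9,9] mid=9 arr[9]=39
Total: 4 comparisons


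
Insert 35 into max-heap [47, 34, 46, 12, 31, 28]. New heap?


Append 35: [47, 34, 46, 12, 31, 28, 35]
Bubble up: no swaps needed
Result: [47, 34, 46, 12, 31, 28, 35]


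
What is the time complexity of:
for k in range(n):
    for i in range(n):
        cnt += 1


Per nesting level: O(n) * O(n) = O(n^2)
Complexity: O(n^2)


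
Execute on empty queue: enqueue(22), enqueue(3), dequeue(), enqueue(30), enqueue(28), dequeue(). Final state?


enqueue(22) -> [22]
enqueue(3) -> [22, 3]
dequeue() returns 22 -> [3]
enqueue(30) -> [3, 30]
enqueue(28) -> [3, 30, 28]
dequeue() returns 3 -> [30, 28]
Final queue (front to back): [30, 28]
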